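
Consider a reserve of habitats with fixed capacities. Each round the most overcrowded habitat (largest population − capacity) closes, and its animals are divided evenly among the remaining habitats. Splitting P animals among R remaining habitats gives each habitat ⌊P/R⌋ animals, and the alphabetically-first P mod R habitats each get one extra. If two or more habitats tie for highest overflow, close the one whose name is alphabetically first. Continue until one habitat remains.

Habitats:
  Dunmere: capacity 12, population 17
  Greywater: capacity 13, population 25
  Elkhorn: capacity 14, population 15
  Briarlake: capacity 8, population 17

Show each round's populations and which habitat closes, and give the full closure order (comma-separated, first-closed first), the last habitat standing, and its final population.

Round 1: Briarlake=17 Dunmere=17 Elkhorn=15 Greywater=25 → close Greywater (overflow 12)
  25÷3 = 8 each, +1 to first 1
Round 2: Briarlake=26 Dunmere=25 Elkhorn=23 → close Briarlake (overflow 18)
  26÷2 = 13 each, +1 to first 0
Round 3: Dunmere=38 Elkhorn=36 → close Dunmere (overflow 26)
  38÷1 = 38 each, +1 to first 0

Closure order: Greywater, Briarlake, Dunmere
Last habitat: Elkhorn with 74 animals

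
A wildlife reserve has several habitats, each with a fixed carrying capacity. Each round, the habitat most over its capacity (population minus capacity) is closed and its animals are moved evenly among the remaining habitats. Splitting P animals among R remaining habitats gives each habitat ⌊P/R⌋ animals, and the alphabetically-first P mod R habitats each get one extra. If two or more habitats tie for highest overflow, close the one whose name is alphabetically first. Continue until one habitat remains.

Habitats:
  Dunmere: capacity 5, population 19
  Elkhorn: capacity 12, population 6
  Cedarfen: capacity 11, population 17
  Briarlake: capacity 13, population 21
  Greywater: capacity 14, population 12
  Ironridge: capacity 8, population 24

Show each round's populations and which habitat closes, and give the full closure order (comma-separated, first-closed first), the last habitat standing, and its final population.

Closure order: Ironridge, Dunmere, Briarlake, Cedarfen, Greywater
Last habitat: Elkhorn with 99 animals

Round 1: Briarlake=21 Cedarfen=17 Dunmere=19 Elkhorn=6 Greywater=12 Ironridge=24 → close Ironridge (overflow 16)
  24÷5 = 4 each, +1 to first 4
Round 2: Briarlake=26 Cedarfen=22 Dunmere=24 Elkhorn=11 Greywater=16 → close Dunmere (overflow 19)
  24÷4 = 6 each, +1 to first 0
Round 3: Briarlake=32 Cedarfen=28 Elkhorn=17 Greywater=22 → close Briarlake (overflow 19)
  32÷3 = 10 each, +1 to first 2
Round 4: Cedarfen=39 Elkhorn=28 Greywater=32 → close Cedarfen (overflow 28)
  39÷2 = 19 each, +1 to first 1
Round 5: Elkhorn=48 Greywater=51 → close Greywater (overflow 37)
  51÷1 = 51 each, +1 to first 0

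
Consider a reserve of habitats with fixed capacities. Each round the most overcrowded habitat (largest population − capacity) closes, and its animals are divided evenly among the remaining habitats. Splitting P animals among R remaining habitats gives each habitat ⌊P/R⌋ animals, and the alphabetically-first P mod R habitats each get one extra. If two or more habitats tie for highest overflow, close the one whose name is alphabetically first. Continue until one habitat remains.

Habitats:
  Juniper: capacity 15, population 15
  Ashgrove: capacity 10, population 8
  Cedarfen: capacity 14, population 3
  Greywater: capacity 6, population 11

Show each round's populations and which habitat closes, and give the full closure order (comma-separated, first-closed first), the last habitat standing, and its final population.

Closure order: Greywater, Juniper, Ashgrove
Last habitat: Cedarfen with 37 animals

Round 1: Ashgrove=8 Cedarfen=3 Greywater=11 Juniper=15 → close Greywater (overflow 5)
  11÷3 = 3 each, +1 to first 2
Round 2: Ashgrove=12 Cedarfen=7 Juniper=18 → close Juniper (overflow 3)
  18÷2 = 9 each, +1 to first 0
Round 3: Ashgrove=21 Cedarfen=16 → close Ashgrove (overflow 11)
  21÷1 = 21 each, +1 to first 0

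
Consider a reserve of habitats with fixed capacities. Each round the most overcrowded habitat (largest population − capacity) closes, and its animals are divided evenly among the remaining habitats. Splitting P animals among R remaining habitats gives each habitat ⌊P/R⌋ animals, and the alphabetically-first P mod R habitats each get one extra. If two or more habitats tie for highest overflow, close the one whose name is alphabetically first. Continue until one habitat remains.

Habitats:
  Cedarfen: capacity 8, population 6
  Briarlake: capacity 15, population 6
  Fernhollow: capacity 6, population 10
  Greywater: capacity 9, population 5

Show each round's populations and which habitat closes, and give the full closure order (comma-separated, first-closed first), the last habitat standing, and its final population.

Closure order: Fernhollow, Cedarfen, Greywater
Last habitat: Briarlake with 27 animals

Round 1: Briarlake=6 Cedarfen=6 Fernhollow=10 Greywater=5 → close Fernhollow (overflow 4)
  10÷3 = 3 each, +1 to first 1
Round 2: Briarlake=10 Cedarfen=9 Greywater=8 → close Cedarfen (overflow 1)
  9÷2 = 4 each, +1 to first 1
Round 3: Briarlake=15 Greywater=12 → close Greywater (overflow 3)
  12÷1 = 12 each, +1 to first 0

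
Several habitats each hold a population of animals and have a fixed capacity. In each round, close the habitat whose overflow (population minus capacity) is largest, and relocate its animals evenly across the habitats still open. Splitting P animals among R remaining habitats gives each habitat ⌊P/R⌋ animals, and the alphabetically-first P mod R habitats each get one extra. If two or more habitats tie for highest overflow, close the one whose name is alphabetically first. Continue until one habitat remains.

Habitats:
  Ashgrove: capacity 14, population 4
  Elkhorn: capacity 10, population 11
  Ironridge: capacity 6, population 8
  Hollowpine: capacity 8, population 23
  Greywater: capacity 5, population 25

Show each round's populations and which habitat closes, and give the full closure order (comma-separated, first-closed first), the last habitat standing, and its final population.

Round 1: Ashgrove=4 Elkhorn=11 Greywater=25 Hollowpine=23 Ironridge=8 → close Greywater (overflow 20)
  25÷4 = 6 each, +1 to first 1
Round 2: Ashgrove=11 Elkhorn=17 Hollowpine=29 Ironridge=14 → close Hollowpine (overflow 21)
  29÷3 = 9 each, +1 to first 2
Round 3: Ashgrove=21 Elkhorn=27 Ironridge=23 → close Elkhorn (overflow 17)
  27÷2 = 13 each, +1 to first 1
Round 4: Ashgrove=35 Ironridge=36 → close Ironridge (overflow 30)
  36÷1 = 36 each, +1 to first 0

Closure order: Greywater, Hollowpine, Elkhorn, Ironridge
Last habitat: Ashgrove with 71 animals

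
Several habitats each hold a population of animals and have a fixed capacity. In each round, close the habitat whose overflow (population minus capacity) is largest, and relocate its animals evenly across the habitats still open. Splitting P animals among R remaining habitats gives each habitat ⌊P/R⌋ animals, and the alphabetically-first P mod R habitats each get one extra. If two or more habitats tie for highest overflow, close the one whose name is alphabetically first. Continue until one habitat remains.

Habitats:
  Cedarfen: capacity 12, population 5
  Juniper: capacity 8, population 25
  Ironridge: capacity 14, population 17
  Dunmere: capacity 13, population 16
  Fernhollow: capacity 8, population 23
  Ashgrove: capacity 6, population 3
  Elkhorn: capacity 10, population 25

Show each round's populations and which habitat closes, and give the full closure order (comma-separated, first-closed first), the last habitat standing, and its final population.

Closure order: Juniper, Elkhorn, Fernhollow, Dunmere, Ironridge, Ashgrove
Last habitat: Cedarfen with 114 animals

Round 1: Ashgrove=3 Cedarfen=5 Dunmere=16 Elkhorn=25 Fernhollow=23 Ironridge=17 Juniper=25 → close Juniper (overflow 17)
  25÷6 = 4 each, +1 to first 1
Round 2: Ashgrove=8 Cedarfen=9 Dunmere=20 Elkhorn=29 Fernhollow=27 Ironridge=21 → close Elkhorn (overflow 19)
  29÷5 = 5 each, +1 to first 4
Round 3: Ashgrove=14 Cedarfen=15 Dunmere=26 Fernhollow=33 Ironridge=26 → close Fernhollow (overflow 25)
  33÷4 = 8 each, +1 to first 1
Round 4: Ashgrove=23 Cedarfen=23 Dunmere=34 Ironridge=34 → close Dunmere (overflow 21)
  34÷3 = 11 each, +1 to first 1
Round 5: Ashgrove=35 Cedarfen=34 Ironridge=45 → close Ironridge (overflow 31)
  45÷2 = 22 each, +1 to first 1
Round 6: Ashgrove=58 Cedarfen=56 → close Ashgrove (overflow 52)
  58÷1 = 58 each, +1 to first 0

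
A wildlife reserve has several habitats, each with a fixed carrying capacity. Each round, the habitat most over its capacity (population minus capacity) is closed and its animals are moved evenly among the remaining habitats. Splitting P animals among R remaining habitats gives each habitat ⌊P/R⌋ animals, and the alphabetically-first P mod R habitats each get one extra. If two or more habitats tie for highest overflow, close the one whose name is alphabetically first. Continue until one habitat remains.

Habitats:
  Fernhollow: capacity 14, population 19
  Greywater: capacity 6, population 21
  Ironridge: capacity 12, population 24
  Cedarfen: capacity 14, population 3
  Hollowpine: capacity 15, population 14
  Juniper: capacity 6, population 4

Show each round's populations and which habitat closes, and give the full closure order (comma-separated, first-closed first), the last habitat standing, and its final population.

Closure order: Greywater, Ironridge, Fernhollow, Hollowpine, Juniper
Last habitat: Cedarfen with 85 animals

Round 1: Cedarfen=3 Fernhollow=19 Greywater=21 Hollowpine=14 Ironridge=24 Juniper=4 → close Greywater (overflow 15)
  21÷5 = 4 each, +1 to first 1
Round 2: Cedarfen=8 Fernhollow=23 Hollowpine=18 Ironridge=28 Juniper=8 → close Ironridge (overflow 16)
  28÷4 = 7 each, +1 to first 0
Round 3: Cedarfen=15 Fernhollow=30 Hollowpine=25 Juniper=15 → close Fernhollow (overflow 16)
  30÷3 = 10 each, +1 to first 0
Round 4: Cedarfen=25 Hollowpine=35 Juniper=25 → close Hollowpine (overflow 20)
  35÷2 = 17 each, +1 to first 1
Round 5: Cedarfen=43 Juniper=42 → close Juniper (overflow 36)
  42÷1 = 42 each, +1 to first 0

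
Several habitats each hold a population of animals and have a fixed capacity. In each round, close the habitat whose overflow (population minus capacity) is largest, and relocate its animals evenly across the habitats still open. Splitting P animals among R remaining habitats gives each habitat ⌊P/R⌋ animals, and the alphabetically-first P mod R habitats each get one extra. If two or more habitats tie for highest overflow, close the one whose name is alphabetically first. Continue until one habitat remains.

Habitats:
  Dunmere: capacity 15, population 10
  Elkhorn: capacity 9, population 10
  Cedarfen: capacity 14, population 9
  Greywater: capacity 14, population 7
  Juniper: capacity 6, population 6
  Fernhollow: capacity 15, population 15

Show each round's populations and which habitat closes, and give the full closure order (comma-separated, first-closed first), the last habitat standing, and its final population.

Round 1: Cedarfen=9 Dunmere=10 Elkhorn=10 Fernhollow=15 Greywater=7 Juniper=6 → close Elkhorn (overflow 1)
  10÷5 = 2 each, +1 to first 0
Round 2: Cedarfen=11 Dunmere=12 Fernhollow=17 Greywater=9 Juniper=8 → close Fernhollow (overflow 2)
  17÷4 = 4 each, +1 to first 1
Round 3: Cedarfen=16 Dunmere=16 Greywater=13 Juniper=12 → close Juniper (overflow 6)
  12÷3 = 4 each, +1 to first 0
Round 4: Cedarfen=20 Dunmere=20 Greywater=17 → close Cedarfen (overflow 6)
  20÷2 = 10 each, +1 to first 0
Round 5: Dunmere=30 Greywater=27 → close Dunmere (overflow 15)
  30÷1 = 30 each, +1 to first 0

Closure order: Elkhorn, Fernhollow, Juniper, Cedarfen, Dunmere
Last habitat: Greywater with 57 animals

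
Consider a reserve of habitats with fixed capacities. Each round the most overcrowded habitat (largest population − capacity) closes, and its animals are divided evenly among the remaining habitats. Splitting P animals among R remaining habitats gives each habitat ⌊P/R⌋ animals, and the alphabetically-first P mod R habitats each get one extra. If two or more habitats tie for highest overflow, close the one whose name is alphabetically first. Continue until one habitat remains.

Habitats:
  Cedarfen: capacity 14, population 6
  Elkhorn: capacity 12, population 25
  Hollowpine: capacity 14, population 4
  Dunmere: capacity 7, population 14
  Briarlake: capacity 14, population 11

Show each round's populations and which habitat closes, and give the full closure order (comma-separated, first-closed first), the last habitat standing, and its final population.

Round 1: Briarlake=11 Cedarfen=6 Dunmere=14 Elkhorn=25 Hollowpine=4 → close Elkhorn (overflow 13)
  25÷4 = 6 each, +1 to first 1
Round 2: Briarlake=18 Cedarfen=12 Dunmere=20 Hollowpine=10 → close Dunmere (overflow 13)
  20÷3 = 6 each, +1 to first 2
Round 3: Briarlake=25 Cedarfen=19 Hollowpine=16 → close Briarlake (overflow 11)
  25÷2 = 12 each, +1 to first 1
Round 4: Cedarfen=32 Hollowpine=28 → close Cedarfen (overflow 18)
  32÷1 = 32 each, +1 to first 0

Closure order: Elkhorn, Dunmere, Briarlake, Cedarfen
Last habitat: Hollowpine with 60 animals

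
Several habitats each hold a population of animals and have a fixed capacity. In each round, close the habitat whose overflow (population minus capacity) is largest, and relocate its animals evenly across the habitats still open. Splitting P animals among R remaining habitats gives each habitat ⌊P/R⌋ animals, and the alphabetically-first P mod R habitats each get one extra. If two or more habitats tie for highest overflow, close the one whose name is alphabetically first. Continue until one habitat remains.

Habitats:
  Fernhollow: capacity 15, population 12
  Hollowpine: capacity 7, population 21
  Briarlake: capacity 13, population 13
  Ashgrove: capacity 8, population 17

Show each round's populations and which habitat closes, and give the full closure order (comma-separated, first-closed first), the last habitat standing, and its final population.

Round 1: Ashgrove=17 Briarlake=13 Fernhollow=12 Hollowpine=21 → close Hollowpine (overflow 14)
  21÷3 = 7 each, +1 to first 0
Round 2: Ashgrove=24 Briarlake=20 Fernhollow=19 → close Ashgrove (overflow 16)
  24÷2 = 12 each, +1 to first 0
Round 3: Briarlake=32 Fernhollow=31 → close Briarlake (overflow 19)
  32÷1 = 32 each, +1 to first 0

Closure order: Hollowpine, Ashgrove, Briarlake
Last habitat: Fernhollow with 63 animals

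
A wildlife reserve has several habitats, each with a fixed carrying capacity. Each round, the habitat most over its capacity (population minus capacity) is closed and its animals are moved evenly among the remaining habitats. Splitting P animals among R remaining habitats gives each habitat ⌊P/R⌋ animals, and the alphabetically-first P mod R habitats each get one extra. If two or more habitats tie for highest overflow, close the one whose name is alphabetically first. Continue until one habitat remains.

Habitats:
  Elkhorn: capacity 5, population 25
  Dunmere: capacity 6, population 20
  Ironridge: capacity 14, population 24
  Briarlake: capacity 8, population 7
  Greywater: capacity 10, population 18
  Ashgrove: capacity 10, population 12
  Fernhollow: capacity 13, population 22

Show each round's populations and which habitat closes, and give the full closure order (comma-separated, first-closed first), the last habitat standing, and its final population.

Closure order: Elkhorn, Dunmere, Fernhollow, Greywater, Ironridge, Ashgrove
Last habitat: Briarlake with 128 animals

Round 1: Ashgrove=12 Briarlake=7 Dunmere=20 Elkhorn=25 Fernhollow=22 Greywater=18 Ironridge=24 → close Elkhorn (overflow 20)
  25÷6 = 4 each, +1 to first 1
Round 2: Ashgrove=17 Briarlake=11 Dunmere=24 Fernhollow=26 Greywater=22 Ironridge=28 → close Dunmere (overflow 18)
  24÷5 = 4 each, +1 to first 4
Round 3: Ashgrove=22 Briarlake=16 Fernhollow=31 Greywater=27 Ironridge=32 → close Fernhollow (overflow 18)
  31÷4 = 7 each, +1 to first 3
Round 4: Ashgrove=30 Briarlake=24 Greywater=35 Ironridge=39 → close Greywater (overflow 25)
  35÷3 = 11 each, +1 to first 2
Round 5: Ashgrove=42 Briarlake=36 Ironridge=50 → close Ironridge (overflow 36)
  50÷2 = 25 each, +1 to first 0
Round 6: Ashgrove=67 Briarlake=61 → close Ashgrove (overflow 57)
  67÷1 = 67 each, +1 to first 0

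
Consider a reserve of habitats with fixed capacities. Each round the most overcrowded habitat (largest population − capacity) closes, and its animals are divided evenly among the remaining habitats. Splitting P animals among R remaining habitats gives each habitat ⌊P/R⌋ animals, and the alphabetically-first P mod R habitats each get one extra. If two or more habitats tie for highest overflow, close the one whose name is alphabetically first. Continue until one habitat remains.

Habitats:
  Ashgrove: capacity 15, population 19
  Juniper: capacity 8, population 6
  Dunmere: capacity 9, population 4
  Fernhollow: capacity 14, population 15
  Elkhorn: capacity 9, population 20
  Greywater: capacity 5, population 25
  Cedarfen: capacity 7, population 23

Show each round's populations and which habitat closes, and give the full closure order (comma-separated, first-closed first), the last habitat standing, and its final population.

Closure order: Greywater, Cedarfen, Elkhorn, Ashgrove, Fernhollow, Juniper
Last habitat: Dunmere with 112 animals

Round 1: Ashgrove=19 Cedarfen=23 Dunmere=4 Elkhorn=20 Fernhollow=15 Greywater=25 Juniper=6 → close Greywater (overflow 20)
  25÷6 = 4 each, +1 to first 1
Round 2: Ashgrove=24 Cedarfen=27 Dunmere=8 Elkhorn=24 Fernhollow=19 Juniper=10 → close Cedarfen (overflow 20)
  27÷5 = 5 each, +1 to first 2
Round 3: Ashgrove=30 Dunmere=14 Elkhorn=29 Fernhollow=24 Juniper=15 → close Elkhorn (overflow 20)
  29÷4 = 7 each, +1 to first 1
Round 4: Ashgrove=38 Dunmere=21 Fernhollow=31 Juniper=22 → close Ashgrove (overflow 23)
  38÷3 = 12 each, +1 to first 2
Round 5: Dunmere=34 Fernhollow=44 Juniper=34 → close Fernhollow (overflow 30)
  44÷2 = 22 each, +1 to first 0
Round 6: Dunmere=56 Juniper=56 → close Juniper (overflow 48)
  56÷1 = 56 each, +1 to first 0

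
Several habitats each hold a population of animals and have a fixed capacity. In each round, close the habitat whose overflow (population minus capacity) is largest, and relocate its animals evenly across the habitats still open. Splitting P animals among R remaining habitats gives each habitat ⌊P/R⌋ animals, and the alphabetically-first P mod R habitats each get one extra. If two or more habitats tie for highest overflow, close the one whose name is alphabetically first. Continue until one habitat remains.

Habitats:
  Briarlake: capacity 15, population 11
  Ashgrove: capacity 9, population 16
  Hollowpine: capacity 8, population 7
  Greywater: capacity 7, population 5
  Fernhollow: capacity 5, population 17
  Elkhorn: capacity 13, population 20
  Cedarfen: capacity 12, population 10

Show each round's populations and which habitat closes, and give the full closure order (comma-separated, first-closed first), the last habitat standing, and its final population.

Closure order: Fernhollow, Ashgrove, Elkhorn, Cedarfen, Greywater, Briarlake
Last habitat: Hollowpine with 86 animals

Round 1: Ashgrove=16 Briarlake=11 Cedarfen=10 Elkhorn=20 Fernhollow=17 Greywater=5 Hollowpine=7 → close Fernhollow (overflow 12)
  17÷6 = 2 each, +1 to first 5
Round 2: Ashgrove=19 Briarlake=14 Cedarfen=13 Elkhorn=23 Greywater=8 Hollowpine=9 → close Ashgrove (overflow 10)
  19÷5 = 3 each, +1 to first 4
Round 3: Briarlake=18 Cedarfen=17 Elkhorn=27 Greywater=12 Hollowpine=12 → close Elkhorn (overflow 14)
  27÷4 = 6 each, +1 to first 3
Round 4: Briarlake=25 Cedarfen=24 Greywater=19 Hollowpine=18 → close Cedarfen (overflow 12)
  24÷3 = 8 each, +1 to first 0
Round 5: Briarlake=33 Greywater=27 Hollowpine=26 → close Greywater (overflow 20)
  27÷2 = 13 each, +1 to first 1
Round 6: Briarlake=47 Hollowpine=39 → close Briarlake (overflow 32)
  47÷1 = 47 each, +1 to first 0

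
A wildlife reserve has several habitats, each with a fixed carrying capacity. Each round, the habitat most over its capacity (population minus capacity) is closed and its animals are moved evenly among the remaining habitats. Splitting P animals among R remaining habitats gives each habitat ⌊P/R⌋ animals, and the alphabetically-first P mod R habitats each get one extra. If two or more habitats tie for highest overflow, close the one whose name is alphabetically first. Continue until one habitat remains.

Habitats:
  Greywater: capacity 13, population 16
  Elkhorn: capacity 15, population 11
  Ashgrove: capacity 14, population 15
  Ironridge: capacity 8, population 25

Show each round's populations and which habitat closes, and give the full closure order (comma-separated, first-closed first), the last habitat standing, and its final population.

Round 1: Ashgrove=15 Elkhorn=11 Greywater=16 Ironridge=25 → close Ironridge (overflow 17)
  25÷3 = 8 each, +1 to first 1
Round 2: Ashgrove=24 Elkhorn=19 Greywater=24 → close Greywater (overflow 11)
  24÷2 = 12 each, +1 to first 0
Round 3: Ashgrove=36 Elkhorn=31 → close Ashgrove (overflow 22)
  36÷1 = 36 each, +1 to first 0

Closure order: Ironridge, Greywater, Ashgrove
Last habitat: Elkhorn with 67 animals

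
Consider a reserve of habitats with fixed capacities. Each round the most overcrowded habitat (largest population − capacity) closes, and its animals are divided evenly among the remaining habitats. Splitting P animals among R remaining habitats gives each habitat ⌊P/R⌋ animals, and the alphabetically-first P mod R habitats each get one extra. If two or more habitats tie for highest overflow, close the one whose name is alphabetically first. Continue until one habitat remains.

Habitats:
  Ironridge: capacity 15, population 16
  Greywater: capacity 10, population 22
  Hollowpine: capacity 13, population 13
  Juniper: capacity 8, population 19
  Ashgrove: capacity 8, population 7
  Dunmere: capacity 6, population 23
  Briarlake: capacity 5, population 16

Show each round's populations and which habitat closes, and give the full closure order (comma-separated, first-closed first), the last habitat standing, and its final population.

Round 1: Ashgrove=7 Briarlake=16 Dunmere=23 Greywater=22 Hollowpine=13 Ironridge=16 Juniper=19 → close Dunmere (overflow 17)
  23÷6 = 3 each, +1 to first 5
Round 2: Ashgrove=11 Briarlake=20 Greywater=26 Hollowpine=17 Ironridge=20 Juniper=22 → close Greywater (overflow 16)
  26÷5 = 5 each, +1 to first 1
Round 3: Ashgrove=17 Briarlake=25 Hollowpine=22 Ironridge=25 Juniper=27 → close Briarlake (overflow 20)
  25÷4 = 6 each, +1 to first 1
Round 4: Ashgrove=24 Hollowpine=28 Ironridge=31 Juniper=33 → close Juniper (overflow 25)
  33÷3 = 11 each, +1 to first 0
Round 5: Ashgrove=35 Hollowpine=39 Ironridge=42 → close Ashgrove (overflow 27)
  35÷2 = 17 each, +1 to first 1
Round 6: Hollowpine=57 Ironridge=59 → close Hollowpine (overflow 44)
  57÷1 = 57 each, +1 to first 0

Closure order: Dunmere, Greywater, Briarlake, Juniper, Ashgrove, Hollowpine
Last habitat: Ironridge with 116 animals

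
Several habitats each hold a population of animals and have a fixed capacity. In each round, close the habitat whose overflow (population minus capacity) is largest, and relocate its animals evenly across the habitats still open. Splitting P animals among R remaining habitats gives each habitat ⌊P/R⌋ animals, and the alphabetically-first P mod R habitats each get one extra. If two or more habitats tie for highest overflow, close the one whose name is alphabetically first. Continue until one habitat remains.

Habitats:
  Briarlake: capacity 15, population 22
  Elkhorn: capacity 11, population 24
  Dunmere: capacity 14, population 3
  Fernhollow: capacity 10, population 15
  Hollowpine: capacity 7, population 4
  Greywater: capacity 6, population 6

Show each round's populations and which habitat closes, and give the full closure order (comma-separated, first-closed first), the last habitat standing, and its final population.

Closure order: Elkhorn, Briarlake, Fernhollow, Greywater, Hollowpine
Last habitat: Dunmere with 74 animals

Round 1: Briarlake=22 Dunmere=3 Elkhorn=24 Fernhollow=15 Greywater=6 Hollowpine=4 → close Elkhorn (overflow 13)
  24÷5 = 4 each, +1 to first 4
Round 2: Briarlake=27 Dunmere=8 Fernhollow=20 Greywater=11 Hollowpine=8 → close Briarlake (overflow 12)
  27÷4 = 6 each, +1 to first 3
Round 3: Dunmere=15 Fernhollow=27 Greywater=18 Hollowpine=14 → close Fernhollow (overflow 17)
  27÷3 = 9 each, +1 to first 0
Round 4: Dunmere=24 Greywater=27 Hollowpine=23 → close Greywater (overflow 21)
  27÷2 = 13 each, +1 to first 1
Round 5: Dunmere=38 Hollowpine=36 → close Hollowpine (overflow 29)
  36÷1 = 36 each, +1 to first 0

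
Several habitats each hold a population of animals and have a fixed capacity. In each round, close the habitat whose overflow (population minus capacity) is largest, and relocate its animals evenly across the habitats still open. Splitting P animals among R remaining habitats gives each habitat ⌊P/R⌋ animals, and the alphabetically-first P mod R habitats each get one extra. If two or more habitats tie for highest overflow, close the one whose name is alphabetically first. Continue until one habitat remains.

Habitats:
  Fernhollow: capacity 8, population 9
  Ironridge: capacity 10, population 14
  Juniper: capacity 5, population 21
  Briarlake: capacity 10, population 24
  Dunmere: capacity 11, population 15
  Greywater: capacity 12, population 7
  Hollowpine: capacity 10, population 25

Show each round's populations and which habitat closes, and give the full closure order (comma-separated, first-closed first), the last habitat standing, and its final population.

Round 1: Briarlake=24 Dunmere=15 Fernhollow=9 Greywater=7 Hollowpine=25 Ironridge=14 Juniper=21 → close Juniper (overflow 16)
  21÷6 = 3 each, +1 to first 3
Round 2: Briarlake=28 Dunmere=19 Fernhollow=13 Greywater=10 Hollowpine=28 Ironridge=17 → close Briarlake (overflow 18)
  28÷5 = 5 each, +1 to first 3
Round 3: Dunmere=25 Fernhollow=19 Greywater=16 Hollowpine=33 Ironridge=22 → close Hollowpine (overflow 23)
  33÷4 = 8 each, +1 to first 1
Round 4: Dunmere=34 Fernhollow=27 Greywater=24 Ironridge=30 → close Dunmere (overflow 23)
  34÷3 = 11 each, +1 to first 1
Round 5: Fernhollow=39 Greywater=35 Ironridge=41 → close Fernhollow (overflow 31)
  39÷2 = 19 each, +1 to first 1
Round 6: Greywater=55 Ironridge=60 → close Ironridge (overflow 50)
  60÷1 = 60 each, +1 to first 0

Closure order: Juniper, Briarlake, Hollowpine, Dunmere, Fernhollow, Ironridge
Last habitat: Greywater with 115 animals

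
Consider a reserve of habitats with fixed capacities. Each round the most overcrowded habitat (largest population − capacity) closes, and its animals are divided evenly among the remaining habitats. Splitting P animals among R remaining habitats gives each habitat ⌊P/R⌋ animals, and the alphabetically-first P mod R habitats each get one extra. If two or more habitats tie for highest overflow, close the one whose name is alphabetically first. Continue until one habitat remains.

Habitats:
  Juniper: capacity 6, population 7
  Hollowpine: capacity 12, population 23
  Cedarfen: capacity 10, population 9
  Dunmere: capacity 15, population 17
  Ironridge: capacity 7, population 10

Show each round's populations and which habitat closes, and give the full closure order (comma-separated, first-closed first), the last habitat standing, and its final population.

Round 1: Cedarfen=9 Dunmere=17 Hollowpine=23 Ironridge=10 Juniper=7 → close Hollowpine (overflow 11)
  23÷4 = 5 each, +1 to first 3
Round 2: Cedarfen=15 Dunmere=23 Ironridge=16 Juniper=12 → close Ironridge (overflow 9)
  16÷3 = 5 each, +1 to first 1
Round 3: Cedarfen=21 Dunmere=28 Juniper=17 → close Dunmere (overflow 13)
  28÷2 = 14 each, +1 to first 0
Round 4: Cedarfen=35 Juniper=31 → close Cedarfen (overflow 25)
  35÷1 = 35 each, +1 to first 0

Closure order: Hollowpine, Ironridge, Dunmere, Cedarfen
Last habitat: Juniper with 66 animals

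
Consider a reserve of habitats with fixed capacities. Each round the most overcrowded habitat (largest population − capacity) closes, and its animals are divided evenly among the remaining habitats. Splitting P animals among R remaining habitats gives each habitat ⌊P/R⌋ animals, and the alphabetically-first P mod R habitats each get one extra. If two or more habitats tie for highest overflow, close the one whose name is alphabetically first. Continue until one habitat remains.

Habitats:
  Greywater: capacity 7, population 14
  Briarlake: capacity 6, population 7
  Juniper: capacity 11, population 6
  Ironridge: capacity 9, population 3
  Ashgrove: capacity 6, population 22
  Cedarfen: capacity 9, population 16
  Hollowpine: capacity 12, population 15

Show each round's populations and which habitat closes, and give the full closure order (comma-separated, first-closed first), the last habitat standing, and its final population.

Round 1: Ashgrove=22 Briarlake=7 Cedarfen=16 Greywater=14 Hollowpine=15 Ironridge=3 Juniper=6 → close Ashgrove (overflow 16)
  22÷6 = 3 each, +1 to first 4
Round 2: Briarlake=11 Cedarfen=20 Greywater=18 Hollowpine=19 Ironridge=6 Juniper=9 → close Cedarfen (overflow 11)
  20÷5 = 4 each, +1 to first 0
Round 3: Briarlake=15 Greywater=22 Hollowpine=23 Ironridge=10 Juniper=13 → close Greywater (overflow 15)
  22÷4 = 5 each, +1 to first 2
Round 4: Briarlake=21 Hollowpine=29 Ironridge=15 Juniper=18 → close Hollowpine (overflow 17)
  29÷3 = 9 each, +1 to first 2
Round 5: Briarlake=31 Ironridge=25 Juniper=27 → close Briarlake (overflow 25)
  31÷2 = 15 each, +1 to first 1
Round 6: Ironridge=41 Juniper=42 → close Ironridge (overflow 32)
  41÷1 = 41 each, +1 to first 0

Closure order: Ashgrove, Cedarfen, Greywater, Hollowpine, Briarlake, Ironridge
Last habitat: Juniper with 83 animals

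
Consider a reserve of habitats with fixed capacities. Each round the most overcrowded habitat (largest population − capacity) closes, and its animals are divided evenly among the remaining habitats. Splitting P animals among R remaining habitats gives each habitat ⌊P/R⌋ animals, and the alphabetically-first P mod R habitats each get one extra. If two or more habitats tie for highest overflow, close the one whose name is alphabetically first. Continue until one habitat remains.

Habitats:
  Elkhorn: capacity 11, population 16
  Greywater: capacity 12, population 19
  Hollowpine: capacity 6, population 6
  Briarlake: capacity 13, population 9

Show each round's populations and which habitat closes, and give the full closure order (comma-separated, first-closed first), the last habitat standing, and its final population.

Round 1: Briarlake=9 Elkhorn=16 Greywater=19 Hollowpine=6 → close Greywater (overflow 7)
  19÷3 = 6 each, +1 to first 1
Round 2: Briarlake=16 Elkhorn=22 Hollowpine=12 → close Elkhorn (overflow 11)
  22÷2 = 11 each, +1 to first 0
Round 3: Briarlake=27 Hollowpine=23 → close Hollowpine (overflow 17)
  23÷1 = 23 each, +1 to first 0

Closure order: Greywater, Elkhorn, Hollowpine
Last habitat: Briarlake with 50 animals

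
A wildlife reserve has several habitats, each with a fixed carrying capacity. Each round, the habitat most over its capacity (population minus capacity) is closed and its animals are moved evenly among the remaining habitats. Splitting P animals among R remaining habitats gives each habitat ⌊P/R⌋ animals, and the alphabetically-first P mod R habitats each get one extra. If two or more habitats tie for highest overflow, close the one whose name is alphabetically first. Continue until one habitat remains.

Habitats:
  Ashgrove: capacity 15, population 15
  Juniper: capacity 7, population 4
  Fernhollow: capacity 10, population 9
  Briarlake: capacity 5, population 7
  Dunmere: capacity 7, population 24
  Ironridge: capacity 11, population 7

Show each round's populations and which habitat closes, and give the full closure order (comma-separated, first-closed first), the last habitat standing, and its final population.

Round 1: Ashgrove=15 Briarlake=7 Dunmere=24 Fernhollow=9 Ironridge=7 Juniper=4 → close Dunmere (overflow 17)
  24÷5 = 4 each, +1 to first 4
Round 2: Ashgrove=20 Briarlake=12 Fernhollow=14 Ironridge=12 Juniper=8 → close Briarlake (overflow 7)
  12÷4 = 3 each, +1 to first 0
Round 3: Ashgrove=23 Fernhollow=17 Ironridge=15 Juniper=11 → close Ashgrove (overflow 8)
  23÷3 = 7 each, +1 to first 2
Round 4: Fernhollow=25 Ironridge=23 Juniper=18 → close Fernhollow (overflow 15)
  25÷2 = 12 each, +1 to first 1
Round 5: Ironridge=36 Juniper=30 → close Ironridge (overflow 25)
  36÷1 = 36 each, +1 to first 0

Closure order: Dunmere, Briarlake, Ashgrove, Fernhollow, Ironridge
Last habitat: Juniper with 66 animals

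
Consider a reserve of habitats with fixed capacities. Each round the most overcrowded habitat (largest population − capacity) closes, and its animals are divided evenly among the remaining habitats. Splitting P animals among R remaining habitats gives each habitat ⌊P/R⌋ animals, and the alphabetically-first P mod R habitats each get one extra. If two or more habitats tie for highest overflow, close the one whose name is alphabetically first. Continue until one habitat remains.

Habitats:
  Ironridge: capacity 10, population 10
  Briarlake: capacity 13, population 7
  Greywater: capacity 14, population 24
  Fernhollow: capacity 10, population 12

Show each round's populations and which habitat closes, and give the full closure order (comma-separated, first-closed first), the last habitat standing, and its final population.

Round 1: Briarlake=7 Fernhollow=12 Greywater=24 Ironridge=10 → close Greywater (overflow 10)
  24÷3 = 8 each, +1 to first 0
Round 2: Briarlake=15 Fernhollow=20 Ironridge=18 → close Fernhollow (overflow 10)
  20÷2 = 10 each, +1 to first 0
Round 3: Briarlake=25 Ironridge=28 → close Ironridge (overflow 18)
  28÷1 = 28 each, +1 to first 0

Closure order: Greywater, Fernhollow, Ironridge
Last habitat: Briarlake with 53 animals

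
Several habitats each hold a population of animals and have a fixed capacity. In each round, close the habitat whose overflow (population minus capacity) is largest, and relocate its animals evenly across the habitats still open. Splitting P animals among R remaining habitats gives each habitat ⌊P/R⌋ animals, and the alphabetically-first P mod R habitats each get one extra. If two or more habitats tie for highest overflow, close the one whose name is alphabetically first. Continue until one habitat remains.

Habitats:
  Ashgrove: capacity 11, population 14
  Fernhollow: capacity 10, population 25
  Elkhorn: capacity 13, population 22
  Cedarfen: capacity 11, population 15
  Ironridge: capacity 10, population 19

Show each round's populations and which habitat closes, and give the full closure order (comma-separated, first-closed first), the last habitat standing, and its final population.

Closure order: Fernhollow, Elkhorn, Ironridge, Ashgrove
Last habitat: Cedarfen with 95 animals

Round 1: Ashgrove=14 Cedarfen=15 Elkhorn=22 Fernhollow=25 Ironridge=19 → close Fernhollow (overflow 15)
  25÷4 = 6 each, +1 to first 1
Round 2: Ashgrove=21 Cedarfen=21 Elkhorn=28 Ironridge=25 → close Elkhorn (overflow 15)
  28÷3 = 9 each, +1 to first 1
Round 3: Ashgrove=31 Cedarfen=30 Ironridge=34 → close Ironridge (overflow 24)
  34÷2 = 17 each, +1 to first 0
Round 4: Ashgrove=48 Cedarfen=47 → close Ashgrove (overflow 37)
  48÷1 = 48 each, +1 to first 0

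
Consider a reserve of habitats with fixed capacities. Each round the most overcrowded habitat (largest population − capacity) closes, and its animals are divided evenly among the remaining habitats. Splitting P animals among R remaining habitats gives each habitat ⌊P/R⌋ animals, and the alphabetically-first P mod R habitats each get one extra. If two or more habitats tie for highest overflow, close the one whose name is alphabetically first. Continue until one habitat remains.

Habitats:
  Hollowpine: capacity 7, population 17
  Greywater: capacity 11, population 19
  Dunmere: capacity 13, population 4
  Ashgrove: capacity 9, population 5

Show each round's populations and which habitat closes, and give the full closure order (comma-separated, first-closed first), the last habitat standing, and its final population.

Closure order: Hollowpine, Greywater, Ashgrove
Last habitat: Dunmere with 45 animals

Round 1: Ashgrove=5 Dunmere=4 Greywater=19 Hollowpine=17 → close Hollowpine (overflow 10)
  17÷3 = 5 each, +1 to first 2
Round 2: Ashgrove=11 Dunmere=10 Greywater=24 → close Greywater (overflow 13)
  24÷2 = 12 each, +1 to first 0
Round 3: Ashgrove=23 Dunmere=22 → close Ashgrove (overflow 14)
  23÷1 = 23 each, +1 to first 0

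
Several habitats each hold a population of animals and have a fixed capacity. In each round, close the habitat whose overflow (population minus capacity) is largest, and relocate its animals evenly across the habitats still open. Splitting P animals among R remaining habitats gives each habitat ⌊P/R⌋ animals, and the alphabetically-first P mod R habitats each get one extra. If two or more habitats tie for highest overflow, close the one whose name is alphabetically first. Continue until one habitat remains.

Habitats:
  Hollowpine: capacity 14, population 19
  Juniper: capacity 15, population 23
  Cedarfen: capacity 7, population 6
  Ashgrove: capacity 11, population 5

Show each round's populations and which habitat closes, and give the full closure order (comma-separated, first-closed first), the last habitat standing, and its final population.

Round 1: Ashgrove=5 Cedarfen=6 Hollowpine=19 Juniper=23 → close Juniper (overflow 8)
  23÷3 = 7 each, +1 to first 2
Round 2: Ashgrove=13 Cedarfen=14 Hollowpine=26 → close Hollowpine (overflow 12)
  26÷2 = 13 each, +1 to first 0
Round 3: Ashgrove=26 Cedarfen=27 → close Cedarfen (overflow 20)
  27÷1 = 27 each, +1 to first 0

Closure order: Juniper, Hollowpine, Cedarfen
Last habitat: Ashgrove with 53 animals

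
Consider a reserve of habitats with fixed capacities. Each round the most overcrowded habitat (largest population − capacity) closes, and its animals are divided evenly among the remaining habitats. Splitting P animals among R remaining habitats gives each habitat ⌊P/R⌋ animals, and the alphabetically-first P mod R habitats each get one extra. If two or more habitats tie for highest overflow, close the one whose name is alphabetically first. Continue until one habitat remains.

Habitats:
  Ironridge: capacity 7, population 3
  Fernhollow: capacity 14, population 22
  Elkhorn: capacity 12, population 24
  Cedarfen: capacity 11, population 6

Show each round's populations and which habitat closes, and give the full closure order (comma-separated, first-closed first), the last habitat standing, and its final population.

Closure order: Elkhorn, Fernhollow, Ironridge
Last habitat: Cedarfen with 55 animals

Round 1: Cedarfen=6 Elkhorn=24 Fernhollow=22 Ironridge=3 → close Elkhorn (overflow 12)
  24÷3 = 8 each, +1 to first 0
Round 2: Cedarfen=14 Fernhollow=30 Ironridge=11 → close Fernhollow (overflow 16)
  30÷2 = 15 each, +1 to first 0
Round 3: Cedarfen=29 Ironridge=26 → close Ironridge (overflow 19)
  26÷1 = 26 each, +1 to first 0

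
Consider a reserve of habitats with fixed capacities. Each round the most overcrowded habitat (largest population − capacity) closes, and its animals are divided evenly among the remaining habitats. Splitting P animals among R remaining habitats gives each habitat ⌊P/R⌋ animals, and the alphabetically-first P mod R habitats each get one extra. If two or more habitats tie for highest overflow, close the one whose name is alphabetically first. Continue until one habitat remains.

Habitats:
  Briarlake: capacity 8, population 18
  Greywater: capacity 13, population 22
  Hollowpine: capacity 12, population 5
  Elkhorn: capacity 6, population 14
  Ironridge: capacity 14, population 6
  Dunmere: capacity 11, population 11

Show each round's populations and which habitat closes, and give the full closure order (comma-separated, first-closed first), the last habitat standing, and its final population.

Round 1: Briarlake=18 Dunmere=11 Elkhorn=14 Greywater=22 Hollowpine=5 Ironridge=6 → close Briarlake (overflow 10)
  18÷5 = 3 each, +1 to first 3
Round 2: Dunmere=15 Elkhorn=18 Greywater=26 Hollowpine=8 Ironridge=9 → close Greywater (overflow 13)
  26÷4 = 6 each, +1 to first 2
Round 3: Dunmere=22 Elkhorn=25 Hollowpine=14 Ironridge=15 → close Elkhorn (overflow 19)
  25÷3 = 8 each, +1 to first 1
Round 4: Dunmere=31 Hollowpine=22 Ironridge=23 → close Dunmere (overflow 20)
  31÷2 = 15 each, +1 to first 1
Round 5: Hollowpine=38 Ironridge=38 → close Hollowpine (overflow 26)
  38÷1 = 38 each, +1 to first 0

Closure order: Briarlake, Greywater, Elkhorn, Dunmere, Hollowpine
Last habitat: Ironridge with 76 animals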